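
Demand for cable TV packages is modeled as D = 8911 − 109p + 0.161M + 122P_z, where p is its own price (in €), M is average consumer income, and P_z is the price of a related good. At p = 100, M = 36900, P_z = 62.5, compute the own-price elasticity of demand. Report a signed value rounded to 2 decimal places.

-0.94

At the given values, D = 8911 − 109(100) + 0.161(36900) + 122(62.5) = 11576.9.
∂D/∂p = −109.
E = (-109) × (100/11576.9) = -0.9415…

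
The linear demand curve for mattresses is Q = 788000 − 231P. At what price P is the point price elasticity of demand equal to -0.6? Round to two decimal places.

Ed = −231P/(788000 − 231P). Set this equal to -0.6:
231P = 0.6·(788000 − 231P) ⇒ 231P(1 + 0.6) = 0.6·788000
P = 0.6·788000 / (231·1.6) = 1279.2207…

1279.22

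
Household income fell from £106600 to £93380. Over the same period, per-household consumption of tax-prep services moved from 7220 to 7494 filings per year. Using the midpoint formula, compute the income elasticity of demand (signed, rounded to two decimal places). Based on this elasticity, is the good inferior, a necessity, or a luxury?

%ΔQ = (7494 − 7220)/[( 7220 + 7494)/2] = 274/7357 = 0.037243…
%ΔIncome = (93380 − 106600)/[( 106600 + 93380)/2] = -13220/99990 = -0.132213…
E_income = (274/7357) / (-13220/99990) = -0.2816…
E_income < 0 ⇒ inferior good.

-0.28; inferior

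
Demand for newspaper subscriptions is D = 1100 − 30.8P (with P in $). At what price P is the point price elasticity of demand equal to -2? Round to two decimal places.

23.81

Ed = −30.8P/(1100 − 30.8P). Set this equal to -2:
30.8P = 2·(1100 − 30.8P) ⇒ 30.8P(1 + 2) = 2·1100
P = 2·1100 / (30.8·3) = 23.8095…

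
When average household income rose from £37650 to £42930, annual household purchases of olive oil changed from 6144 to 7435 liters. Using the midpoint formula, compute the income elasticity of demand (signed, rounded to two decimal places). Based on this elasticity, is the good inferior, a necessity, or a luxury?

1.45; luxury

%ΔQ = (7435 − 6144)/[( 6144 + 7435)/2] = 1291/6789.5 = 0.190146…
%ΔIncome = (42930 − 37650)/[( 37650 + 42930)/2] = 5280/40290 = 0.131049…
E_income = (1291/6789.5) / (5280/40290) = 1.4509…
E_income > 1 ⇒ normal good, luxury.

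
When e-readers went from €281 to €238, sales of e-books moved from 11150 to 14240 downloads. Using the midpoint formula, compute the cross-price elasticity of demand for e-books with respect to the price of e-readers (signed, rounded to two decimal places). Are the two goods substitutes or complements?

-1.47; complements

%ΔQ_{e-books} = (14240 − 11150)/avg = 3090/12695 = 0.243402…
%ΔP_{e-readers} = (238 − 281)/avg = -43/259.5 = -0.165703…
E_cross = (3090/12695) / (-43/259.5) = -1.4689…
E_cross < 0 ⇒ the goods are complements.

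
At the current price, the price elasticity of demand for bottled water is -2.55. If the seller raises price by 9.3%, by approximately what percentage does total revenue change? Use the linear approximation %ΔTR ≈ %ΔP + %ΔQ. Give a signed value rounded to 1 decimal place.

%ΔQ ≈ Ed × %ΔP = (-2.55) × (+9.3%) = -23.7150%
%ΔTR ≈ %ΔP + %ΔQ = (+9.3%) + (-23.7150%) = -14.4150%

-14.4%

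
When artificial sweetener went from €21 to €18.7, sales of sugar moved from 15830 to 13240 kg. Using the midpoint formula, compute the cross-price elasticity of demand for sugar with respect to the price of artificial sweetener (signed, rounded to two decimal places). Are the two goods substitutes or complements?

1.54; substitutes

%ΔQ_{sugar} = (13240 − 15830)/avg = -2590/14535 = -0.178190…
%ΔP_{artificial sweetener} = (18.7 − 21)/avg = -2.3/19.85 = -0.115869…
E_cross = (-2590/14535) / (-2.3/19.85) = 1.5378…
E_cross > 0 ⇒ the goods are substitutes.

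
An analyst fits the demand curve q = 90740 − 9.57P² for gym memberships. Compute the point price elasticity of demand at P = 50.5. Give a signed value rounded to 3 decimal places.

-0.736

dq/dP = −2·9.57·P = -966.57. At P = 50.5, q = 66334.1075.
Ed = (dq/dP)·(P/q) = (-966.57) × (50.5/66334.1075) = -0.73584…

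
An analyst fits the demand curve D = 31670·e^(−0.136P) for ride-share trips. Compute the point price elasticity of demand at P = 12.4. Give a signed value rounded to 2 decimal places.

dD/dP = −0.136·D = -797.614. At P = 12.4, D = 5864.81.
Ed = (dD/dP)·(P/D) = (-797.614) × (12.4/5864.81) = -1.6864

-1.69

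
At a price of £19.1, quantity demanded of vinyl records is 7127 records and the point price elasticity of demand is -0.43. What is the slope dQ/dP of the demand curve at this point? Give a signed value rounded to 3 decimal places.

-160.451

Ed = (dQ/dP)·(P/Q) ⇒ dQ/dP = Ed·Q/P = (-0.43)·7127/19.1 = -160.45078…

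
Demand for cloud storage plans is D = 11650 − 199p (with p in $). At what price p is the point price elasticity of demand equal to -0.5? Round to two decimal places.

19.51

Ed = −199p/(11650 − 199p). Set this equal to -0.5:
199p = 0.5·(11650 − 199p) ⇒ 199p(1 + 0.5) = 0.5·11650
p = 0.5·11650 / (199·1.5) = 19.5142…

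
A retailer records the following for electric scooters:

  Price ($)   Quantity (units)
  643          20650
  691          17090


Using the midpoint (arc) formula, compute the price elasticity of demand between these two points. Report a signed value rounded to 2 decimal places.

-2.62

%ΔQ = (17090 − 20650) / [(20650 + 17090)/2] = -3560/18870 = -0.188659…
%ΔP = (691 − 643) / [(643 + 691)/2] = 48/667 = 0.071964…
Arc Ed = %ΔQ / %ΔP = (-3560/18870) / (48/667) = -2.6215…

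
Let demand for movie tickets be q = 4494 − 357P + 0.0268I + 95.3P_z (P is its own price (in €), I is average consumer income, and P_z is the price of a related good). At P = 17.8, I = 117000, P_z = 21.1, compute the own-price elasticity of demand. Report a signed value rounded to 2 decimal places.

At the given values, q = 4494 − 357(17.8) + 0.0268(117000) + 95.3(21.1) = 3285.83.
∂q/∂P = −357.
E = (-357) × (17.8/3285.83) = -1.9339…

-1.93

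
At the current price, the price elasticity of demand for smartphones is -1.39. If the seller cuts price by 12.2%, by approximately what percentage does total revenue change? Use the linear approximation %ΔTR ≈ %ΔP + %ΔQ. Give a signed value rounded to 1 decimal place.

+4.8%

%ΔQ ≈ Ed × %ΔP = (-1.39) × (-12.2%) = +16.9580%
%ΔTR ≈ %ΔP + %ΔQ = (-12.2%) + (+16.9580%) = +4.7580%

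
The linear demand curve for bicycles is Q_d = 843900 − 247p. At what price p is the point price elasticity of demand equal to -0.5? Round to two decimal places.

Ed = −247p/(843900 − 247p). Set this equal to -0.5:
247p = 0.5·(843900 − 247p) ⇒ 247p(1 + 0.5) = 0.5·843900
p = 0.5·843900 / (247·1.5) = 1138.8663…

1138.87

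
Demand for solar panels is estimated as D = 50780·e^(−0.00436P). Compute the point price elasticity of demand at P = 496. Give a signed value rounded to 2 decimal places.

-2.16

dD/dP = −0.00436·D = -25.4678. At P = 496, D = 5841.24.
Ed = (dD/dP)·(P/D) = (-25.4678) × (496/5841.24) = -2.1625…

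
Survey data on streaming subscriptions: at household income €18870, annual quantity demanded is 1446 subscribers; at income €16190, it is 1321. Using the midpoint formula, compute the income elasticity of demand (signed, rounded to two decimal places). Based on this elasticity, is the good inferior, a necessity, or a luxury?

%ΔQ = (1321 − 1446)/[( 1446 + 1321)/2] = -125/1383.5 = -0.090350…
%ΔIncome = (16190 − 18870)/[( 18870 + 16190)/2] = -2680/17530 = -0.152880…
E_income = (-125/1383.5) / (-2680/17530) = 0.5909…
0 < E_income < 1 ⇒ normal good, necessity.

0.59; necessity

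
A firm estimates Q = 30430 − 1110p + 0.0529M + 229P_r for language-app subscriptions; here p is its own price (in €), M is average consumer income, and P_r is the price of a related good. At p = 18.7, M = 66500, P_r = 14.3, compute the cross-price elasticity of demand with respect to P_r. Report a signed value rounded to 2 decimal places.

0.20

At the given values, Q = 30430 − 1110(18.7) + 0.0529(66500) + 229(14.3) = 16465.55.
∂Q/∂P_r = 229.
E = (229) × (14.3/16465.55) = 0.1988…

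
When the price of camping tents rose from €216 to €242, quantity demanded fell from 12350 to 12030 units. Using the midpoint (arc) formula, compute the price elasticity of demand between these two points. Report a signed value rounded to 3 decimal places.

-0.231

%ΔQ = (12030 − 12350) / [(12350 + 12030)/2] = -320/12190 = -0.026251…
%ΔP = (242 − 216) / [(216 + 242)/2] = 26/229 = 0.113537…
Arc Ed = %ΔQ / %ΔP = (-320/12190) / (26/229) = -0.23121…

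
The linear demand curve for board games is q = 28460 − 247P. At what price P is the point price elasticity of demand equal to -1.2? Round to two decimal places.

62.85

Ed = −247P/(28460 − 247P). Set this equal to -1.2:
247P = 1.2·(28460 − 247P) ⇒ 247P(1 + 1.2) = 1.2·28460
P = 1.2·28460 / (247·2.2) = 62.8487…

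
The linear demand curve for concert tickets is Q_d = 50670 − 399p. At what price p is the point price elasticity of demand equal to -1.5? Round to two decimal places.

Ed = −399p/(50670 − 399p). Set this equal to -1.5:
399p = 1.5·(50670 − 399p) ⇒ 399p(1 + 1.5) = 1.5·50670
p = 1.5·50670 / (399·2.5) = 76.1954…

76.20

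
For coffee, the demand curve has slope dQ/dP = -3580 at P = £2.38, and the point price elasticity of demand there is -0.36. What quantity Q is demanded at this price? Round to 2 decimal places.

23667.78

Ed = (dQ/dP)·(P/Q) ⇒ Q = (dQ/dP)·P/Ed = (-3580)·2.38/(-0.36) = 23667.7777…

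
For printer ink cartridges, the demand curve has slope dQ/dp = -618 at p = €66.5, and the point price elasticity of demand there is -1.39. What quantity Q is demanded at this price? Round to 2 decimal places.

Ed = (dQ/dp)·(p/Q) ⇒ Q = (dQ/dp)·p/Ed = (-618)·66.5/(-1.39) = 29566.1870…

29566.19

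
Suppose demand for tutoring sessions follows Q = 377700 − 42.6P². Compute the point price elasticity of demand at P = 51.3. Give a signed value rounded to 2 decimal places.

dQ/dP = −2·42.6·P = -4370.76. At P = 51.3, Q = 265590.006.
Ed = (dQ/dP)·(P/Q) = (-4370.76) × (51.3/265590.006) = -0.8442…

-0.84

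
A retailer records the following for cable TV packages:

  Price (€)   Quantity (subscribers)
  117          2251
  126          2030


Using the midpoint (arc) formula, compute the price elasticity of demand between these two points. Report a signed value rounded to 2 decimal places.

%ΔQ = (2030 − 2251) / [(2251 + 2030)/2] = -221/2140.5 = -0.103246…
%ΔP = (126 − 117) / [(117 + 126)/2] = 9/121.5 = 0.074074…
Arc Ed = %ΔQ / %ΔP = (-221/2140.5) / (9/121.5) = -1.3938…

-1.39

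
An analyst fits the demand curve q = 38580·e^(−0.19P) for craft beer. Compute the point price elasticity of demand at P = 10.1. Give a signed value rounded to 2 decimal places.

dq/dP = −0.19·q = -1075.73. At P = 10.1, q = 5661.76.
Ed = (dq/dP)·(P/q) = (-1075.73) × (10.1/5661.76) = -1.919

-1.92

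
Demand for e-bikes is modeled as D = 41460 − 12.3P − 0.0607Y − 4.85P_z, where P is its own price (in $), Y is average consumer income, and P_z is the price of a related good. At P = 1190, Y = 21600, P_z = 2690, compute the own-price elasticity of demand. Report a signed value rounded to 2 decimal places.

-1.17

At the given values, D = 41460 − 12.3(1190) − 0.0607(21600) − 4.85(2690) = 12465.38.
∂D/∂P = −12.3.
E = (-12.3) × (1190/12465.38) = -1.1742…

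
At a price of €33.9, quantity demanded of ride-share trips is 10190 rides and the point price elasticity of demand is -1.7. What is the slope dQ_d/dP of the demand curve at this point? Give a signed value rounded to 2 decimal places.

Ed = (dQ_d/dP)·(P/Q_d) ⇒ dQ_d/dP = Ed·Q_d/P = (-1.7)·10190/33.9 = -511.0029…

-511.00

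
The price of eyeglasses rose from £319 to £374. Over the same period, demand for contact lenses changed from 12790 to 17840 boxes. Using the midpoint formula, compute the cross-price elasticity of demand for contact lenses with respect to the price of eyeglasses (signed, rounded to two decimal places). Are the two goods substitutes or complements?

%ΔQ_{contact lenses} = (17840 − 12790)/avg = 5050/15315 = 0.329742…
%ΔP_{eyeglasses} = (374 − 319)/avg = 55/346.5 = 0.158730…
E_cross = (5050/15315) / (55/346.5) = 2.0773…
E_cross > 0 ⇒ the goods are substitutes.

2.08; substitutes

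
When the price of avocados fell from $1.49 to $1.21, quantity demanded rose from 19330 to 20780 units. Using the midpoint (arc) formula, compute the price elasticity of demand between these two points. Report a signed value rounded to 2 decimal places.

-0.35

%ΔQ = (20780 − 19330) / [(19330 + 20780)/2] = 1450/20055 = 0.072301…
%ΔP = (1.21 − 1.49) / [(1.49 + 1.21)/2] = -0.28/1.35 = -0.207407…
Arc Ed = %ΔQ / %ΔP = (1450/20055) / (-0.28/1.35) = -0.3485…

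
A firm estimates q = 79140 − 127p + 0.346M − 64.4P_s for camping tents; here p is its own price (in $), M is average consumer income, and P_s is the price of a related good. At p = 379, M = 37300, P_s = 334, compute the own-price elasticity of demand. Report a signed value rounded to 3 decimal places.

At the given values, q = 79140 − 127(379) + 0.346(37300) − 64.4(334) = 22403.2.
∂q/∂p = −127.
E = (-127) × (379/22403.2) = -2.14848…

-2.148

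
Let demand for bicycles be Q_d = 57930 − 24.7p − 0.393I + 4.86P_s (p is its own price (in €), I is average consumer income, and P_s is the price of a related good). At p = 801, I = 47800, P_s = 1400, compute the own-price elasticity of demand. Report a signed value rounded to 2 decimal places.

-0.76

At the given values, Q_d = 57930 − 24.7(801) − 0.393(47800) + 4.86(1400) = 26163.9.
∂Q_d/∂p = −24.7.
E = (-24.7) × (801/26163.9) = -0.7561…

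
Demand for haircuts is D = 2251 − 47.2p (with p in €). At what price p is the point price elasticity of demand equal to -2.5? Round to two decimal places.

34.06

Ed = −47.2p/(2251 − 47.2p). Set this equal to -2.5:
47.2p = 2.5·(2251 − 47.2p) ⇒ 47.2p(1 + 2.5) = 2.5·2251
p = 2.5·2251 / (47.2·3.5) = 34.0647…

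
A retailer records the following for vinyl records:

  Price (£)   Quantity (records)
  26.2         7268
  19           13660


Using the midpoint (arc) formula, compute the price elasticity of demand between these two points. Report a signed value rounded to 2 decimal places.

-1.92

%ΔQ = (13660 − 7268) / [(7268 + 13660)/2] = 6392/10464 = 0.610856…
%ΔP = (19 − 26.2) / [(26.2 + 19)/2] = -7.2/22.6 = -0.318584…
Arc Ed = %ΔQ / %ΔP = (6392/10464) / (-7.2/22.6) = -1.9174…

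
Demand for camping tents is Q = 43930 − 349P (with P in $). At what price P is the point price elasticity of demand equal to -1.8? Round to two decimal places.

80.92

Ed = −349P/(43930 − 349P). Set this equal to -1.8:
349P = 1.8·(43930 − 349P) ⇒ 349P(1 + 1.8) = 1.8·43930
P = 1.8·43930 / (349·2.8) = 80.9189…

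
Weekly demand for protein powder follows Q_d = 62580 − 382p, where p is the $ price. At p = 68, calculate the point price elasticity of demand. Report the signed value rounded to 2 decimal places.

dQ_d/dp = −382. At p = 68, Q_d = 62580 − 382(68) = 36604.
Ed = (dQ_d/dp)·(p/Q_d) = −382 × (68/36604) = -0.7096…

-0.71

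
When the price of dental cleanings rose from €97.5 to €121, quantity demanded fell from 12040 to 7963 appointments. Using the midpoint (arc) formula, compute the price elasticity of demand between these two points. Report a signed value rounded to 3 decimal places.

-1.895

%ΔQ = (7963 − 12040) / [(12040 + 7963)/2] = -4077/10001.5 = -0.407638…
%ΔP = (121 − 97.5) / [(97.5 + 121)/2] = 23.5/109.25 = 0.215102…
Arc Ed = %ΔQ / %ΔP = (-4077/10001.5) / (23.5/109.25) = -1.89508…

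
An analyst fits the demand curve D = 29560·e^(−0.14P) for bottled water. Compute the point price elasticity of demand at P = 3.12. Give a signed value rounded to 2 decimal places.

dD/dP = −0.14·D = -2673.82. At P = 3.12, D = 19098.7.
Ed = (dD/dP)·(P/D) = (-2673.82) × (3.12/19098.7) = -0.4368

-0.44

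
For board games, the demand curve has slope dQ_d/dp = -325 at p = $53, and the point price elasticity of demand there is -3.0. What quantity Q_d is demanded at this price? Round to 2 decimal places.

5741.67

Ed = (dQ_d/dp)·(p/Q_d) ⇒ Q_d = (dQ_d/dp)·p/Ed = (-325)·53/(-3.0) = 5741.6666…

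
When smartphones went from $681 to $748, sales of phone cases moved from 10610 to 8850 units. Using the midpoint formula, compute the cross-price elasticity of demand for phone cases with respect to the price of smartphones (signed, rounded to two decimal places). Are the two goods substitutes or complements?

-1.93; complements

%ΔQ_{phone cases} = (8850 − 10610)/avg = -1760/9730 = -0.180883…
%ΔP_{smartphones} = (748 − 681)/avg = 67/714.5 = 0.093771…
E_cross = (-1760/9730) / (67/714.5) = -1.9289…
E_cross < 0 ⇒ the goods are complements.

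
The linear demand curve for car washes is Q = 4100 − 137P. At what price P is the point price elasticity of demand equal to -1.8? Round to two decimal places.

19.24

Ed = −137P/(4100 − 137P). Set this equal to -1.8:
137P = 1.8·(4100 − 137P) ⇒ 137P(1 + 1.8) = 1.8·4100
P = 1.8·4100 / (137·2.8) = 19.2387…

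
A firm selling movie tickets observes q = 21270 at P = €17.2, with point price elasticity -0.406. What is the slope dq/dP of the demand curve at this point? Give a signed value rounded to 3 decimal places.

Ed = (dq/dP)·(P/q) ⇒ dq/dP = Ed·q/P = (-0.406)·21270/17.2 = -502.07093…

-502.071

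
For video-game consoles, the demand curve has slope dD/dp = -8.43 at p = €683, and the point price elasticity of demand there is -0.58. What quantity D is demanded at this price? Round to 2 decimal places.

Ed = (dD/dp)·(p/D) ⇒ D = (dD/dp)·p/Ed = (-8.43)·683/(-0.58) = 9927.0517…

9927.05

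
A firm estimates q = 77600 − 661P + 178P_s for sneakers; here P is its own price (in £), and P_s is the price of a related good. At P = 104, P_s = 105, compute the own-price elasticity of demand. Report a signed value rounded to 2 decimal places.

At the given values, q = 77600 − 661(104) + 178(105) = 27546.
∂q/∂P = −661.
E = (-661) × (104/27546) = -2.4956…

-2.50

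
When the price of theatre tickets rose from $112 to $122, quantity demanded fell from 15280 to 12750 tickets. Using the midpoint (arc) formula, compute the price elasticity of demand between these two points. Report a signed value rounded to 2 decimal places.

%ΔQ = (12750 − 15280) / [(15280 + 12750)/2] = -2530/14015 = -0.180520…
%ΔP = (122 − 112) / [(112 + 122)/2] = 10/117 = 0.085470…
Arc Ed = %ΔQ / %ΔP = (-2530/14015) / (10/117) = -2.1120…

-2.11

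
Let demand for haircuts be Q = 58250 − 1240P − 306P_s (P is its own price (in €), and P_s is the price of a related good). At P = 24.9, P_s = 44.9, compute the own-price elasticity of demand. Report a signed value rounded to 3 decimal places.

At the given values, Q = 58250 − 1240(24.9) − 306(44.9) = 13634.6.
∂Q/∂P = −1240.
E = (-1240) × (24.9/13634.6) = -2.26453…

-2.265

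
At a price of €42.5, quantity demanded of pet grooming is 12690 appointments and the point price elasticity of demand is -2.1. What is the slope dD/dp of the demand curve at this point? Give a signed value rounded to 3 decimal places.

Ed = (dD/dp)·(p/D) ⇒ dD/dp = Ed·D/p = (-2.1)·12690/42.5 = -627.03529…

-627.035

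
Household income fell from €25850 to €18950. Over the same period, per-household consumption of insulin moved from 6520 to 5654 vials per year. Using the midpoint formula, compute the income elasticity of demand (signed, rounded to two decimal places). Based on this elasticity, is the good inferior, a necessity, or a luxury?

0.46; necessity

%ΔQ = (5654 − 6520)/[( 6520 + 5654)/2] = -866/6087 = -0.142270…
%ΔIncome = (18950 − 25850)/[( 25850 + 18950)/2] = -6900/22400 = -0.308035…
E_income = (-866/6087) / (-6900/22400) = 0.4618…
0 < E_income < 1 ⇒ normal good, necessity.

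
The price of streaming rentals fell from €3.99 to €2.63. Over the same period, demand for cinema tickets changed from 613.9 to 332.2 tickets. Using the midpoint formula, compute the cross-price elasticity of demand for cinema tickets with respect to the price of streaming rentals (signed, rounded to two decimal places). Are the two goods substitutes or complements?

%ΔQ_{cinema tickets} = (332.2 − 613.9)/avg = -281.7/473.05 = -0.595497…
%ΔP_{streaming rentals} = (2.63 − 3.99)/avg = -1.36/3.31 = -0.410876…
E_cross = (-281.7/473.05) / (-1.36/3.31) = 1.4493…
E_cross > 0 ⇒ the goods are substitutes.

1.45; substitutes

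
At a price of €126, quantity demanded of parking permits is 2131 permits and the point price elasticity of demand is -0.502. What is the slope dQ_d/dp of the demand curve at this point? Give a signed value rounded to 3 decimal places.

-8.490

Ed = (dQ_d/dp)·(p/Q_d) ⇒ dQ_d/dp = Ed·Q_d/p = (-0.502)·2131/126 = -8.49017…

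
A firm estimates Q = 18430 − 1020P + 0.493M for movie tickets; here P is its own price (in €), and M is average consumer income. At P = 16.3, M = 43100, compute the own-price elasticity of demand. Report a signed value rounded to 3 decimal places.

At the given values, Q = 18430 − 1020(16.3) + 0.493(43100) = 23052.3.
∂Q/∂P = −1020.
E = (-1020) × (16.3/23052.3) = -0.72122…

-0.721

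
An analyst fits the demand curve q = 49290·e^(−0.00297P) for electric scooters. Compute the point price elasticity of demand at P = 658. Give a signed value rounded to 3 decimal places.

-1.954

dq/dP = −0.00297·q = -20.7391. At P = 658, q = 6982.88.
Ed = (dq/dP)·(P/q) = (-20.7391) × (658/6982.88) = -1.95426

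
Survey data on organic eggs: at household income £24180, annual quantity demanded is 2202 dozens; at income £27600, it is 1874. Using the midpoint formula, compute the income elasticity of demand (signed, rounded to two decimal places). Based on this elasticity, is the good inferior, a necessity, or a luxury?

%ΔQ = (1874 − 2202)/[( 2202 + 1874)/2] = -328/2038 = -0.160942…
%ΔIncome = (27600 − 24180)/[( 24180 + 27600)/2] = 3420/25890 = 0.132097…
E_income = (-328/2038) / (3420/25890) = -1.2183…
E_income < 0 ⇒ inferior good.

-1.22; inferior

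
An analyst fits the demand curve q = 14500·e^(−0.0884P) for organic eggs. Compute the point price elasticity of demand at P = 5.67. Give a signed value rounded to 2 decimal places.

-0.50

dq/dP = −0.0884·q = -776.497. At P = 5.67, q = 8783.9.
Ed = (dq/dP)·(P/q) = (-776.497) × (5.67/8783.9) = -0.5012…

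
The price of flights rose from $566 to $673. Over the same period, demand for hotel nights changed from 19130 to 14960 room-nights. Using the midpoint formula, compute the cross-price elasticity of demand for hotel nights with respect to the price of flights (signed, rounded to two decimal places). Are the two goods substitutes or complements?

-1.42; complements

%ΔQ_{hotel nights} = (14960 − 19130)/avg = -4170/17045 = -0.244646…
%ΔP_{flights} = (673 − 566)/avg = 107/619.5 = 0.172719…
E_cross = (-4170/17045) / (107/619.5) = -1.4164…
E_cross < 0 ⇒ the goods are complements.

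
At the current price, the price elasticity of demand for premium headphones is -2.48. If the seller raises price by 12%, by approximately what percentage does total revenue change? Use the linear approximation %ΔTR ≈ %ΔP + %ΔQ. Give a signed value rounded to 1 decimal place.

%ΔQ ≈ Ed × %ΔP = (-2.48) × (+12%) = -29.7600%
%ΔTR ≈ %ΔP + %ΔQ = (+12%) + (-29.7600%) = -17.7600%

-17.8%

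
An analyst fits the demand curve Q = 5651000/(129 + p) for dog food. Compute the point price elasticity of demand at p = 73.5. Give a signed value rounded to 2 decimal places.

dQ/dp = −5651000/(129 + p)² = -137.808. At p = 73.5, Q = 27906.2.
Ed = (dQ/dp)·(p/Q) = (-137.808) × (73.5/27906.2) = -0.3629…

-0.36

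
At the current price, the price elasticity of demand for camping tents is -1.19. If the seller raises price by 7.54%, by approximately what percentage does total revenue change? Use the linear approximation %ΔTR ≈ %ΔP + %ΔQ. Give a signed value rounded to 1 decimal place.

%ΔQ ≈ Ed × %ΔP = (-1.19) × (+7.54%) = -8.9726%
%ΔTR ≈ %ΔP + %ΔQ = (+7.54%) + (-8.9726%) = -1.4326%

-1.4%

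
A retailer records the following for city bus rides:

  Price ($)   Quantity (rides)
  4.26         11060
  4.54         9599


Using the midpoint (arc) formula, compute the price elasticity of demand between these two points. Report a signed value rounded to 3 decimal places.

%ΔQ = (9599 − 11060) / [(11060 + 9599)/2] = -1461/10329.5 = -0.141439…
%ΔP = (4.54 − 4.26) / [(4.26 + 4.54)/2] = 0.28/4.4 = 0.063636…
Arc Ed = %ΔQ / %ΔP = (-1461/10329.5) / (0.28/4.4) = -2.22262…

-2.223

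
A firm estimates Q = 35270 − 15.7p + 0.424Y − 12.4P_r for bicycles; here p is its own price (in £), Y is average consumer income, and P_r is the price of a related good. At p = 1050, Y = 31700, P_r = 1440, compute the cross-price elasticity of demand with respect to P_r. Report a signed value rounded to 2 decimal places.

At the given values, Q = 35270 − 15.7(1050) + 0.424(31700) − 12.4(1440) = 14369.8.
∂Q/∂P_r = -12.4.
E = (-12.4) × (1440/14369.8) = -1.2426…

-1.24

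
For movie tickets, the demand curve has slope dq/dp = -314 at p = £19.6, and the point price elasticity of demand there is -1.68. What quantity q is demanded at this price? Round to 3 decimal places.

3663.333

Ed = (dq/dp)·(p/q) ⇒ q = (dq/dp)·p/Ed = (-314)·19.6/(-1.68) = 3663.33333…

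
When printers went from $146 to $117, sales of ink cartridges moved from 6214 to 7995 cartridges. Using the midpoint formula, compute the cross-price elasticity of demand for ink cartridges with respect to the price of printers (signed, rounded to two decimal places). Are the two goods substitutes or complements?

%ΔQ_{ink cartridges} = (7995 − 6214)/avg = 1781/7104.5 = 0.250686…
%ΔP_{printers} = (117 − 146)/avg = -29/131.5 = -0.220532…
E_cross = (1781/7104.5) / (-29/131.5) = -1.1367…
E_cross < 0 ⇒ the goods are complements.

-1.14; complements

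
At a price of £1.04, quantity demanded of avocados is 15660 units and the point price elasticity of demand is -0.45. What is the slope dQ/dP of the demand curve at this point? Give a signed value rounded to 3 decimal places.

Ed = (dQ/dP)·(P/Q) ⇒ dQ/dP = Ed·Q/P = (-0.45)·15660/1.04 = -6775.96153…

-6775.962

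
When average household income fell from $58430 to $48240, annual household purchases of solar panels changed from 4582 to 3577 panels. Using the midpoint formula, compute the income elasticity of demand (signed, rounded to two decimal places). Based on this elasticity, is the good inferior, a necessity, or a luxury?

1.29; luxury

%ΔQ = (3577 − 4582)/[( 4582 + 3577)/2] = -1005/4079.5 = -0.246353…
%ΔIncome = (48240 − 58430)/[( 58430 + 48240)/2] = -10190/53335 = -0.191056…
E_income = (-1005/4079.5) / (-10190/53335) = 1.2894…
E_income > 1 ⇒ normal good, luxury.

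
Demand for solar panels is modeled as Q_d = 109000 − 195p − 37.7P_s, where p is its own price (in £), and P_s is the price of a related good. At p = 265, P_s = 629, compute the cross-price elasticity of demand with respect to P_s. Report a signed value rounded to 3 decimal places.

At the given values, Q_d = 109000 − 195(265) − 37.7(629) = 33611.7.
∂Q_d/∂P_s = -37.7.
E = (-37.7) × (629/33611.7) = -0.70550…

-0.706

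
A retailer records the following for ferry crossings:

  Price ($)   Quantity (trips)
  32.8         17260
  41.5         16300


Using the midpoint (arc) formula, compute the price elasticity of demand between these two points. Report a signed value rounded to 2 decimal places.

-0.24

%ΔQ = (16300 − 17260) / [(17260 + 16300)/2] = -960/16780 = -0.057210…
%ΔP = (41.5 − 32.8) / [(32.8 + 41.5)/2] = 8.7/37.15 = 0.234185…
Arc Ed = %ΔQ / %ΔP = (-960/16780) / (8.7/37.15) = -0.2442…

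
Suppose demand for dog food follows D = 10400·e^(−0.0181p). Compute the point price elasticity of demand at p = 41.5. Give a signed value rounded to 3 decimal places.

-0.751

dD/dp = −0.0181·D = -88.8161. At p = 41.5, D = 4906.97.
Ed = (dD/dp)·(p/D) = (-88.8161) × (41.5/4906.97) = -0.75115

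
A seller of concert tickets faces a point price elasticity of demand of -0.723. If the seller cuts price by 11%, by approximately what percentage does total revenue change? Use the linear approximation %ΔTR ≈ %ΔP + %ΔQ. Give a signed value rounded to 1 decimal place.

%ΔQ ≈ Ed × %ΔP = (-0.723) × (-11%) = +7.9530%
%ΔTR ≈ %ΔP + %ΔQ = (-11%) + (+7.9530%) = -3.0470%

-3.0%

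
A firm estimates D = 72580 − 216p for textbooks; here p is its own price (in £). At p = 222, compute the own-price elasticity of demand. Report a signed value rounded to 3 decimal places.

-1.947

At the given values, D = 72580 − 216(222) = 24628.
∂D/∂p = −216.
E = (-216) × (222/24628) = -1.94705…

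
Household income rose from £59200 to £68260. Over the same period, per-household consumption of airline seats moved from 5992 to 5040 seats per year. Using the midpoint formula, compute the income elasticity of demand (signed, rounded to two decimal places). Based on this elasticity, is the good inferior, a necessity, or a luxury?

-1.21; inferior

%ΔQ = (5040 − 5992)/[( 5992 + 5040)/2] = -952/5516 = -0.172588…
%ΔIncome = (68260 − 59200)/[( 59200 + 68260)/2] = 9060/63730 = 0.142162…
E_income = (-952/5516) / (9060/63730) = -1.2140…
E_income < 0 ⇒ inferior good.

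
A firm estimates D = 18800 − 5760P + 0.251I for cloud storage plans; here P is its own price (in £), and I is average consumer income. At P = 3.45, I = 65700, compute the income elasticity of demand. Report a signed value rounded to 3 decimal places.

1.070

At the given values, D = 18800 − 5760(3.45) + 0.251(65700) = 15418.7.
∂D/∂I = 0.251.
E = (0.251) × (65700/15418.7) = 1.06952…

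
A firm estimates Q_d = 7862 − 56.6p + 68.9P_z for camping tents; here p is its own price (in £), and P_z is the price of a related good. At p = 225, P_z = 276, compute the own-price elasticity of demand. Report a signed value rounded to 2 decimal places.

-0.90

At the given values, Q_d = 7862 − 56.6(225) + 68.9(276) = 14143.4.
∂Q_d/∂p = −56.6.
E = (-56.6) × (225/14143.4) = -0.9004…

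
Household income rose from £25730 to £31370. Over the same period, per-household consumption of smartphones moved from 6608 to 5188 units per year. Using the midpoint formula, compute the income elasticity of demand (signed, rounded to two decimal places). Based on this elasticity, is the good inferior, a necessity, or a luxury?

%ΔQ = (5188 − 6608)/[( 6608 + 5188)/2] = -1420/5898 = -0.240759…
%ΔIncome = (31370 − 25730)/[( 25730 + 31370)/2] = 5640/28550 = 0.197548…
E_income = (-1420/5898) / (5640/28550) = -1.2187…
E_income < 0 ⇒ inferior good.

-1.22; inferior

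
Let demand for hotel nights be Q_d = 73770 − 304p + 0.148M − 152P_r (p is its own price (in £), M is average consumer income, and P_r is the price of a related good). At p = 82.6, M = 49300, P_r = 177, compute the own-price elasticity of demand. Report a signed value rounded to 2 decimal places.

-0.86

At the given values, Q_d = 73770 − 304(82.6) + 0.148(49300) − 152(177) = 29052.
∂Q_d/∂p = −304.
E = (-304) × (82.6/29052) = -0.8643…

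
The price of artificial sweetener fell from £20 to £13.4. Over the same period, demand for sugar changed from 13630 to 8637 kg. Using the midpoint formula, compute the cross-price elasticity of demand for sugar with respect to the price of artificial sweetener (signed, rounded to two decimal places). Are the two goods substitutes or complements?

%ΔQ_{sugar} = (8637 − 13630)/avg = -4993/11133.5 = -0.448466…
%ΔP_{artificial sweetener} = (13.4 − 20)/avg = -6.6/16.7 = -0.395209…
E_cross = (-4993/11133.5) / (-6.6/16.7) = 1.1347…
E_cross > 0 ⇒ the goods are substitutes.

1.13; substitutes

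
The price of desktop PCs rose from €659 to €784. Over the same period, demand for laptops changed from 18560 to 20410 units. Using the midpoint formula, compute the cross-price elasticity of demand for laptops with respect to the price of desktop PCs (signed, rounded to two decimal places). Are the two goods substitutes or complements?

0.55; substitutes

%ΔQ_{laptops} = (20410 − 18560)/avg = 1850/19485 = 0.094944…
%ΔP_{desktop PCs} = (784 − 659)/avg = 125/721.5 = 0.173250…
E_cross = (1850/19485) / (125/721.5) = 0.5480…
E_cross > 0 ⇒ the goods are substitutes.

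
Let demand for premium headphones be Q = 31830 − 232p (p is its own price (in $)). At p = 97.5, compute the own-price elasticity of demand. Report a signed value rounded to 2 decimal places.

At the given values, Q = 31830 − 232(97.5) = 9210.
∂Q/∂p = −232.
E = (-232) × (97.5/9210) = -2.4560…

-2.46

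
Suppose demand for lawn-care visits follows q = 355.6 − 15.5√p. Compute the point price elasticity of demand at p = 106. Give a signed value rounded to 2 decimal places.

-0.41

dq/dp = −15.5/(2√p) = -0.752747. At p = 106, q = 196.018.
Ed = (dq/dp)·(p/q) = (-0.752747) × (106/196.018) = -0.4070…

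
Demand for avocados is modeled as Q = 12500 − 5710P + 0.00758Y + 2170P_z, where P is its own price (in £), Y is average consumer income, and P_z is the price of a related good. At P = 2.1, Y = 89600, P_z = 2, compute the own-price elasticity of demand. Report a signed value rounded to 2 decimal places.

At the given values, Q = 12500 − 5710(2.1) + 0.00758(89600) + 2170(2) = 5528.168.
∂Q/∂P = −5710.
E = (-5710) × (2.1/5528.168) = -2.1690…

-2.17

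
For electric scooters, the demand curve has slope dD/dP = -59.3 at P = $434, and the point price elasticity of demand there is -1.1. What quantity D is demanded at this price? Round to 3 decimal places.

23396.545

Ed = (dD/dP)·(P/D) ⇒ D = (dD/dP)·P/Ed = (-59.3)·434/(-1.1) = 23396.54545…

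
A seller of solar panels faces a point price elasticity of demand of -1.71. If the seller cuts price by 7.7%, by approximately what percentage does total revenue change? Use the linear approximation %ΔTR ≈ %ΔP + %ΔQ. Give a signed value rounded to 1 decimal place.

%ΔQ ≈ Ed × %ΔP = (-1.71) × (-7.7%) = +13.1670%
%ΔTR ≈ %ΔP + %ΔQ = (-7.7%) + (+13.1670%) = +5.4670%

+5.5%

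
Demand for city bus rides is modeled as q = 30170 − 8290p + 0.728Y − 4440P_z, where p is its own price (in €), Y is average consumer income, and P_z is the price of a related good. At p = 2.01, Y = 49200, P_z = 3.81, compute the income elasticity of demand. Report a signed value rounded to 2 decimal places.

1.11

At the given values, q = 30170 − 8290(2.01) + 0.728(49200) − 4440(3.81) = 32408.3.
∂q/∂Y = 0.728.
E = (0.728) × (49200/32408.3) = 1.1051…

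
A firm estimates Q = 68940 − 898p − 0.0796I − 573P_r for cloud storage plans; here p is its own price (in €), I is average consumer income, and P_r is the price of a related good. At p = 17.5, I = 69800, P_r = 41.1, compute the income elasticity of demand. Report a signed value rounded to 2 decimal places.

-0.23

At the given values, Q = 68940 − 898(17.5) − 0.0796(69800) − 573(41.1) = 24118.62.
∂Q/∂I = -0.0796.
E = (-0.0796) × (69800/24118.62) = -0.2303…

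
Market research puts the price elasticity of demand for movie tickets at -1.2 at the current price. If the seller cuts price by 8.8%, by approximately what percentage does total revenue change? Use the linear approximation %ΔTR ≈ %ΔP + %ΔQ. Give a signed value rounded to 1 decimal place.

+1.8%

%ΔQ ≈ Ed × %ΔP = (-1.2) × (-8.8%) = +10.5600%
%ΔTR ≈ %ΔP + %ΔQ = (-8.8%) + (+10.5600%) = +1.7600%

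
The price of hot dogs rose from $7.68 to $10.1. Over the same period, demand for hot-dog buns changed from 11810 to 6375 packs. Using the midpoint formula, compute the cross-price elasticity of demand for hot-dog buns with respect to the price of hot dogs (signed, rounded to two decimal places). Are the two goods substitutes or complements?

%ΔQ_{hot-dog buns} = (6375 − 11810)/avg = -5435/9092.5 = -0.597745…
%ΔP_{hot dogs} = (10.1 − 7.68)/avg = 2.42/8.89 = 0.272215…
E_cross = (-5435/9092.5) / (2.42/8.89) = -2.1958…
E_cross < 0 ⇒ the goods are complements.

-2.20; complements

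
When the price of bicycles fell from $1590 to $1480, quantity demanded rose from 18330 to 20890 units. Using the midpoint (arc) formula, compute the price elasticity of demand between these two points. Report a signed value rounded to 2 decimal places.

%ΔQ = (20890 − 18330) / [(18330 + 20890)/2] = 2560/19610 = 0.130545…
%ΔP = (1480 − 1590) / [(1590 + 1480)/2] = -110/1535 = -0.071661…
Arc Ed = %ΔQ / %ΔP = (2560/19610) / (-110/1535) = -1.8217…

-1.82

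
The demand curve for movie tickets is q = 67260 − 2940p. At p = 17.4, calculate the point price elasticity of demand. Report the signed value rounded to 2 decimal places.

-3.18

dq/dp = −2940. At p = 17.4, q = 67260 − 2940(17.4) = 16104.
Ed = (dq/dp)·(p/q) = −2940 × (17.4/16104) = -3.1766…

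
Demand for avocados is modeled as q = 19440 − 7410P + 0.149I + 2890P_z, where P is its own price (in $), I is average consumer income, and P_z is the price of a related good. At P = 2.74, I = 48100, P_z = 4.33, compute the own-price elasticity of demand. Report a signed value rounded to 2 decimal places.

At the given values, q = 19440 − 7410(2.74) + 0.149(48100) + 2890(4.33) = 18817.2.
∂q/∂P = −7410.
E = (-7410) × (2.74/18817.2) = -1.0789…

-1.08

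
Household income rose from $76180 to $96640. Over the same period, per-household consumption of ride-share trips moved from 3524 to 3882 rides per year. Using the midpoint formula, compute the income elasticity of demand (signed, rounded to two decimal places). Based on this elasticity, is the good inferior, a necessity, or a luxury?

0.41; necessity

%ΔQ = (3882 − 3524)/[( 3524 + 3882)/2] = 358/3703 = 0.096678…
%ΔIncome = (96640 − 76180)/[( 76180 + 96640)/2] = 20460/86410 = 0.236778…
E_income = (358/3703) / (20460/86410) = 0.4083…
0 < E_income < 1 ⇒ normal good, necessity.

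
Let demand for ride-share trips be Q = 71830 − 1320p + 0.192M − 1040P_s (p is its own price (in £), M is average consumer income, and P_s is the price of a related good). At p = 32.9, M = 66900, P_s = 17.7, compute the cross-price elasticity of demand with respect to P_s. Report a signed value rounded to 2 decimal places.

At the given values, Q = 71830 − 1320(32.9) + 0.192(66900) − 1040(17.7) = 22838.8.
∂Q/∂P_s = -1040.
E = (-1040) × (17.7/22838.8) = -0.8059…

-0.81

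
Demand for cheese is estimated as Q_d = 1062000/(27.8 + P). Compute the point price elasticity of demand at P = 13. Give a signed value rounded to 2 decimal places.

dQ_d/dP = −1062000/(27.8 + P)² = -637.976. At P = 13, Q_d = 26029.4.
Ed = (dQ_d/dP)·(P/Q_d) = (-637.976) × (13/26029.4) = -0.3186…

-0.32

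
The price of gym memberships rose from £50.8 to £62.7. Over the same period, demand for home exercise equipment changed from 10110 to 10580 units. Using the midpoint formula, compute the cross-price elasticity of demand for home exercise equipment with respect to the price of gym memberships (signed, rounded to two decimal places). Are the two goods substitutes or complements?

%ΔQ_{home exercise equipment} = (10580 − 10110)/avg = 470/10345 = 0.045432…
%ΔP_{gym memberships} = (62.7 − 50.8)/avg = 11.9/56.75 = 0.209691…
E_cross = (470/10345) / (11.9/56.75) = 0.2166…
E_cross > 0 ⇒ the goods are substitutes.

0.22; substitutes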